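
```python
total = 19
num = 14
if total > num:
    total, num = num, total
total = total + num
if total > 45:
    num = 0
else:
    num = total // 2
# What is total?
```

Trace:
`total = 19` → total = 19
`num = 14` → num = 14
`if total > num: ...` → total > num is True → total = 14; num = 19
`total = total + num` → total = 33
`if total > 45: ...` → total > 45 is False, take else branch → num = 16
So total = 33

Answer: 33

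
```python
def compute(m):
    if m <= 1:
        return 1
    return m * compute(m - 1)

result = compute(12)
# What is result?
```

compute(12) = 12 * 11 * 10 * 9 * 8 * 7 * 6 * 5 * 4 * 3 * 2 * 1 = 479001600

Answer: 479001600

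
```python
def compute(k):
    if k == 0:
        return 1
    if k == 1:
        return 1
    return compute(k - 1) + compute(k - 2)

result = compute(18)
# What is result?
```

Build up from base cases: compute(0)=1, compute(1)=1, compute(2)=2, compute(3)=3, compute(4)=5, compute(5)=8, compute(6)=13, ..., compute(18)=4181

Answer: 4181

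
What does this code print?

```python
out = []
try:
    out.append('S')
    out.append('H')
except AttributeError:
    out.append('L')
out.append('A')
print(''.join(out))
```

Execution trace: 'S' (try body) → 'H' (try body, no exception) → 'A' (after the try/except). Output: SHA

Answer: SHA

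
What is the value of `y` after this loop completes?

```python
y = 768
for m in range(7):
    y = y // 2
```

Halve 7 times: 768 // 2^7 = 6
`y` takes the values: 768 → 384 → 192 → 96 → 48 → 24 → 12 → 6

Answer: 6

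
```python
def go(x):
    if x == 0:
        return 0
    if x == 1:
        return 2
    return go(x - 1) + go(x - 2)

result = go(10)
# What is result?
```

Build up from base cases: go(0)=0, go(1)=2, go(2)=2, go(3)=4, go(4)=6, go(5)=10, go(6)=16, ..., go(10)=110

Answer: 110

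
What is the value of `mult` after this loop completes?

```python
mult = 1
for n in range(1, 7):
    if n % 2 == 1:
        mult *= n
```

Product of odd numbers 1 to 6
`mult` takes the values: 1 → 3 → 15

Answer: 15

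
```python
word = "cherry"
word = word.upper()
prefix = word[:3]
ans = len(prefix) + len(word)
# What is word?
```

Trace:
`word = "cherry"` → word = 'cherry'
`word = word.upper()` → word = 'CHERRY'
`prefix = word[:3]` → prefix = 'CHE'
`ans = len(prefix) + len(word)` → ans = 9
So word = 'CHERRY'

Answer: 'CHERRY'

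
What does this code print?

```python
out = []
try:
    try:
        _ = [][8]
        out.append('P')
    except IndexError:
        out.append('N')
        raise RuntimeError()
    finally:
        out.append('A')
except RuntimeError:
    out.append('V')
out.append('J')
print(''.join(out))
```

Execution trace: 'N' (except IndexError) → 'A' (finally) → 'V' (outer except RuntimeError) → 'J' (after the try/except). Output: NAVJ

Answer: NAVJ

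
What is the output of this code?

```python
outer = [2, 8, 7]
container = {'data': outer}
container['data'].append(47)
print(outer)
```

Key concept: dict holds reference to list.
Step by step:
`outer = [2, 8, 7]` → outer = [2, 8, 7]
`container = {'data': outer}` → container = {'data': [2, 8, 7]}
`container['data'].append(47)` → outer = [2, 8, 7, 47]; container = {'data': [2, 8, 7, 47]}
`print(outer)` → prints [2, 8, 7, 47]

Answer: [2, 8, 7, 47]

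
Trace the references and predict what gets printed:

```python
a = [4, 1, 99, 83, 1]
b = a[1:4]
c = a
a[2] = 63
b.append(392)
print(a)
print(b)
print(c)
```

Key concept: slice vs alias.
Step by step:
`a = [4, 1, 99, 83, 1]` → a = [4, 1, 99, 83, 1]
`b = a[1:4]` → b = [1, 99, 83]
`c = a` → c = [4, 1, 99, 83, 1] (same object as a)
`a[2] = 63` → a = [4, 1, 63, 83, 1] (same object as c); c = [4, 1, 63, 83, 1] (same object as a)
`b.append(392)` → b = [1, 99, 83, 392]
`print(a)` → prints [4, 1, 63, 83, 1]
`print(b)` → prints [1, 99, 83, 392]
`print(c)` → prints [4, 1, 63, 83, 1]

Answer:
[4, 1, 63, 83, 1]
[1, 99, 83, 392]
[4, 1, 63, 83, 1]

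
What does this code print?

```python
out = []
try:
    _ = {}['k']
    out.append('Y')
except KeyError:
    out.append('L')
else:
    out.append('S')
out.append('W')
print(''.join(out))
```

Execution trace: 'L' (except KeyError) → 'W' (after the try/except). Output: LW

Answer: LW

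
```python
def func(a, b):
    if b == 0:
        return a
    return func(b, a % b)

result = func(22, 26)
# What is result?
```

func(22, 26) -> func(26, 22) -> func(22, 4) -> func(4, 2) -> func(2, 0) -> 2

Answer: 2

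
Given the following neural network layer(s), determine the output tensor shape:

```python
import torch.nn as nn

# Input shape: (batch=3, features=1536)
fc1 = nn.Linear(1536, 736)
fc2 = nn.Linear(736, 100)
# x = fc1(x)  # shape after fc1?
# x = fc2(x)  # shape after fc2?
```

Input: (3, 1536) -> after fc1: (3, 736) -> Output: (3, 100)

Answer: (3, 100)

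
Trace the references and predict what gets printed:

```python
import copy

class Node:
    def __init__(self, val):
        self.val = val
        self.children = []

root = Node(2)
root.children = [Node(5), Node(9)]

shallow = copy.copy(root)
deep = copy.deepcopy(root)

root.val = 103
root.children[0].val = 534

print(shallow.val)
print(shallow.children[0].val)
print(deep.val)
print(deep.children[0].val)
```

Key concept: deep copy with custom objects.
Step by step:
`root = Node(2)` → root = Node(val=2, children=[])
`root.children = [Node(5), Node(9)]` → root = Node(val=2, children=[Node(val=5, children=[]), Node(val=9, children=[])])
`shallow = copy.copy(root)` → shallow = Node(val=2, children=[Node(val=5, children=[]), Node(val=9, children=[])])
`deep = copy.deepcopy(root)` → deep = Node(val=2, children=[Node(val=5, children=[]), Node(val=9, children=[])])
`root.val = 103` → root = Node(val=103, children=[Node(val=5, children=[]), Node(val=9, children=[])])
`root.children[0].val = 534` → root = Node(val=103, children=[Node(val=534, children=[]), Node(val=9, children=[])]); shallow = Node(val=2, children=[Node(val=534, children=[]), Node(val=9, children=[])])
`print(shallow.val)` → prints 2
`print(shallow.children[0].val)` → prints 534
`print(deep.val)` → prints 2
`print(deep.children[0].val)` → prints 5

Answer:
2
534
2
5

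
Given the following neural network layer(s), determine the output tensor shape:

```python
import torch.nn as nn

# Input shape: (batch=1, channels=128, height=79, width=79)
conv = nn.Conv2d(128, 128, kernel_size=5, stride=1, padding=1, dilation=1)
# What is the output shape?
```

Input: (1, 128, 79, 79) -> Output: (1, 128, 77, 77)

Answer: (1, 128, 77, 77)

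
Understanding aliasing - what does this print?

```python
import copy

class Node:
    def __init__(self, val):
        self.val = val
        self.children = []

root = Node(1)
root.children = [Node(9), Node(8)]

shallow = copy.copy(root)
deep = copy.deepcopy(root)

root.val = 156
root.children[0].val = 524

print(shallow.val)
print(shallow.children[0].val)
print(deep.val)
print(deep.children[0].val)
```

Key concept: deep copy with custom objects.
Step by step:
`root = Node(1)` → root = Node(val=1, children=[])
`root.children = [Node(9), Node(8)]` → root = Node(val=1, children=[Node(val=9, children=[]), Node(val=8, children=[])])
`shallow = copy.copy(root)` → shallow = Node(val=1, children=[Node(val=9, children=[]), Node(val=8, children=[])])
`deep = copy.deepcopy(root)` → deep = Node(val=1, children=[Node(val=9, children=[]), Node(val=8, children=[])])
`root.val = 156` → root = Node(val=156, children=[Node(val=9, children=[]), Node(val=8, children=[])])
`root.children[0].val = 524` → root = Node(val=156, children=[Node(val=524, children=[]), Node(val=8, children=[])]); shallow = Node(val=1, children=[Node(val=524, children=[]), Node(val=8, children=[])])
`print(shallow.val)` → prints 1
`print(shallow.children[0].val)` → prints 524
`print(deep.val)` → prints 1
`print(deep.children[0].val)` → prints 9

Answer:
1
524
1
9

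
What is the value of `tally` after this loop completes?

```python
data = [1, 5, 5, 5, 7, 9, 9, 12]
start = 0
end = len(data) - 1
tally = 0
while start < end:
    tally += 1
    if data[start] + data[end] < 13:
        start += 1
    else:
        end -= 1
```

Steps to find pair summing to 13
`tally` takes the values: 0 → 1 → 2 → 3 → 4 → 5 → 6 → 7

Answer: 7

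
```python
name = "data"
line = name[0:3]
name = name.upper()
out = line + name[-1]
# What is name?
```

Trace:
`name = "data"` → name = 'data'
`line = name[0:3]` → line = 'dat'
`name = name.upper()` → name = 'DATA'
`out = line + name[-1]` → out = 'datA'
So name = 'DATA'

Answer: 'DATA'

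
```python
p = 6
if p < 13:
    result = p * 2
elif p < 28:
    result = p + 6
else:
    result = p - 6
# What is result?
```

Trace:
`p = 6` → p = 6
`if p < 13: ...` → p < 13 is True → result = 12
So result = 12

Answer: 12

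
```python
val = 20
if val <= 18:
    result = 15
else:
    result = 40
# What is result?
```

Trace:
`val = 20` → val = 20
`if val <= 18: ...` → val <= 18 is False, take else branch → result = 40
So result = 40

Answer: 40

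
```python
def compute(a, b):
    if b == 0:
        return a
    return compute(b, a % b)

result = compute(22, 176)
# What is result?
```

compute(22, 176) -> compute(176, 22) -> compute(22, 0) -> 22

Answer: 22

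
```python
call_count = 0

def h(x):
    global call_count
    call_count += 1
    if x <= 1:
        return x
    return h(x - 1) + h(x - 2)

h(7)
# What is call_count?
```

Calls(x) = 1 + Calls(x-1) + Calls(x-2); Calls(0)=Calls(1)=1. For x=7 this gives 41.

Answer: 41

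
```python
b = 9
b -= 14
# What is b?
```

Trace:
`b = 9` → b = 9
`b -= 14` → b = -5
So b = -5

Answer: -5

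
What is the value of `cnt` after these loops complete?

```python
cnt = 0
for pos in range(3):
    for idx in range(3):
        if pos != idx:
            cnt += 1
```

3² - 3 (exclude diagonal)
`cnt` takes the values: 0 → 1 → 2 → 3 → 4 → 5 → 6

Answer: 6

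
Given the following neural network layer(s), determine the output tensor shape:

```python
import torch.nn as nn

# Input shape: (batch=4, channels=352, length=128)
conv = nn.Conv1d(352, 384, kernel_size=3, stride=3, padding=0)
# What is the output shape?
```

Input: (4, 352, 128) -> Output: (4, 384, 42)

Answer: (4, 384, 42)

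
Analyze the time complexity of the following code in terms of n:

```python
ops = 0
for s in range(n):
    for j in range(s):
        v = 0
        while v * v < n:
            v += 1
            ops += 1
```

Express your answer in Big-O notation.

Each loop level contributes: n × n × √n. Multiplying the contributions gives O(n^2√n).

Answer: O(n^2√n)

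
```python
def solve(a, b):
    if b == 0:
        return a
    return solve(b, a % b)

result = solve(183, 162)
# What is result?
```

solve(183, 162) -> solve(162, 21) -> solve(21, 15) -> solve(15, 6) -> solve(6, 3) -> solve(3, 0) -> 3

Answer: 3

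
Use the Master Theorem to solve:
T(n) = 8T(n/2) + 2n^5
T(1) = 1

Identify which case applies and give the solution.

a=8, b=2, f(n)=2n^5. log_2(8) = 3. Since c=5 > 3 and the regularity condition holds (8(n/2)^5 = (8/2^5)n^5 with 8/2^5 < 1), Case 3 applies: T(n) = Θ(f(n)) = O(n^5).

Answer: O(n^5) - Case 3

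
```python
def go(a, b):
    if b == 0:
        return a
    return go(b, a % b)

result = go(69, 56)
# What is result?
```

go(69, 56) -> go(56, 13) -> go(13, 4) -> go(4, 1) -> go(1, 0) -> 1

Answer: 1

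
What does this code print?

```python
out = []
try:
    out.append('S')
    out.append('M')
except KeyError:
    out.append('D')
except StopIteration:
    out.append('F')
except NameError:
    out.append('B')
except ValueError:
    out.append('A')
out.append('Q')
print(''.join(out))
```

Execution trace: 'S' (try body) → 'M' (try body, no exception) → 'Q' (after the try/except). Output: SMQ

Answer: SMQ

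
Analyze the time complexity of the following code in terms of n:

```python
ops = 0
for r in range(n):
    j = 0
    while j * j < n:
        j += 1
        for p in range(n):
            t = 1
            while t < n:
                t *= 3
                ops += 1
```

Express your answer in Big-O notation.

Each loop level contributes: n × √n × n × log n. Multiplying the contributions gives O(n^2√n log n).

Answer: O(n^2√n log n)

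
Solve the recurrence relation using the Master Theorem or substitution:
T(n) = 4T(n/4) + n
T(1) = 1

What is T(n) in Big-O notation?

By Master Theorem: a=4, b=4, f(n)=n. Since log_4(4) = 1 and f(n) = Θ(n^1), Case 2 applies. T(n) = O(n log n).

Answer: O(n log n)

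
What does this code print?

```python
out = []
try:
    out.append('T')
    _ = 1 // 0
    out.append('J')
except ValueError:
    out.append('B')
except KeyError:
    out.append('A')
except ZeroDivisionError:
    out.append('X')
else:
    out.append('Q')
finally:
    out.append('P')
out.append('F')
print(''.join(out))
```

Execution trace: 'T' (try body) → 'X' (except ZeroDivisionError) → 'P' (finally) → 'F' (after the try/except). Output: TXPF

Answer: TXPF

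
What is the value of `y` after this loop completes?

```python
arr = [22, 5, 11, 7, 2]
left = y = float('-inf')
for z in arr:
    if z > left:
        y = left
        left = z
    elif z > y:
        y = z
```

Second largest (with repeats) in [22, 5, 11, 7, 2]
`y` takes the values: -inf → 5 → 11

Answer: 11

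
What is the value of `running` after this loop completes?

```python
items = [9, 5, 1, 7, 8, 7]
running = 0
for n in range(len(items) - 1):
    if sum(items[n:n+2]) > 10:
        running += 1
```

Count windows with sum > 10
`running` takes the values: 0 → 1 → 2 → 3

Answer: 3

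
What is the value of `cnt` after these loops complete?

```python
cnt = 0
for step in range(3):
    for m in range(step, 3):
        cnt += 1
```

Upper triangle: 3 + 2 + ... + 1
`cnt` takes the values: 0 → 1 → 2 → 3 → 4 → 5 → 6

Answer: 6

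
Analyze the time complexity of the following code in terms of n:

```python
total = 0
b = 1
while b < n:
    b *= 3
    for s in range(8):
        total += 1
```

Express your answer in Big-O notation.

Each loop level contributes: log n × 1. Multiplying the contributions gives O(log n).

Answer: O(log n)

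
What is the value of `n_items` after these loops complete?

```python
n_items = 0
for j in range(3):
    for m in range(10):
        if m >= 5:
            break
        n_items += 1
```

Inner breaks at 5, outer runs 3 times
`n_items` takes the values: 0 → 1 → 2 → 3 → 4 → 5 → 6 → 7 → 8 → 9 → 10 → 11 → 12 → 13 → 14 → 15

Answer: 15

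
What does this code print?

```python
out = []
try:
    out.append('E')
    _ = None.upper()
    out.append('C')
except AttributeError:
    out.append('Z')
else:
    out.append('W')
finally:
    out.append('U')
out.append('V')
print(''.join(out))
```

Execution trace: 'E' (try body) → 'Z' (except AttributeError) → 'U' (finally) → 'V' (after the try/except). Output: EZUV

Answer: EZUV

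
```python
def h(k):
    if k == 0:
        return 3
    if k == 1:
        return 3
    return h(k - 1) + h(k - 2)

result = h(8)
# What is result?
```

Build up from base cases: h(0)=3, h(1)=3, h(2)=6, h(3)=9, h(4)=15, h(5)=24, h(6)=39, ..., h(8)=102

Answer: 102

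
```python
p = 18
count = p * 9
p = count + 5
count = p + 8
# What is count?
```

Trace:
`p = 18` → p = 18
`count = p * 9` → count = 162
`p = count + 5` → p = 167
`count = p + 8` → count = 175
So count = 175

Answer: 175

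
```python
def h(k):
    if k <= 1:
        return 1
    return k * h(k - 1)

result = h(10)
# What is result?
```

h(10) = 10 * 9 * 8 * 7 * 6 * 5 * 4 * 3 * 2 * 1 = 3628800

Answer: 3628800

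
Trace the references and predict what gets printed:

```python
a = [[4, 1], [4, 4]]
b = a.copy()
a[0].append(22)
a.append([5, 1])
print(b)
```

Key concept: shallow copy with nested lists.
Step by step:
`a = [[4, 1], [4, 4]]` → a = [[4, 1], [4, 4]]
`b = a.copy()` → b = [[4, 1], [4, 4]]
`a[0].append(22)` → a = [[4, 1, 22], [4, 4]]; b = [[4, 1, 22], [4, 4]]
`a.append([5, 1])` → a = [[4, 1, 22], [4, 4], [5, 1]]
`print(b)` → prints [[4, 1, 22], [4, 4]]

Answer: [[4, 1, 22], [4, 4]]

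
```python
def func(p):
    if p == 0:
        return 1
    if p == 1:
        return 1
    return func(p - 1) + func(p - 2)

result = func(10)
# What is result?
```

Build up from base cases: func(0)=1, func(1)=1, func(2)=2, func(3)=3, func(4)=5, func(5)=8, func(6)=13, ..., func(10)=89

Answer: 89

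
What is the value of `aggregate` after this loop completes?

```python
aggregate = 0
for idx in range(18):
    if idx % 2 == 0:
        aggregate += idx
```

Sum of even numbers 0 to 17
`aggregate` takes the values: 0 → 2 → 6 → 12 → 20 → 30 → 42 → 56 → 72

Answer: 72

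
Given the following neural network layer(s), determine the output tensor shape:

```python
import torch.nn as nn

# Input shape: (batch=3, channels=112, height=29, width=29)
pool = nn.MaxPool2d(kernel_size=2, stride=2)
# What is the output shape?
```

Input: (3, 112, 29, 29) -> Output: (3, 112, 14, 14)

Answer: (3, 112, 14, 14)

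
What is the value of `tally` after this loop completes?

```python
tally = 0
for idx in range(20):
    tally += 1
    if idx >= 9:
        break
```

Loop breaks when idx reaches 9, tally is 10
`tally` takes the values: 0 → 1 → 2 → 3 → 4 → 5 → 6 → 7 → 8 → 9 → 10

Answer: 10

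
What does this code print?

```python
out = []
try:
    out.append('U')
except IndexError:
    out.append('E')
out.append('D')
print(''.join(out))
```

Execution trace: 'U' (try body, no exception) → 'D' (after the try/except). Output: UD

Answer: UD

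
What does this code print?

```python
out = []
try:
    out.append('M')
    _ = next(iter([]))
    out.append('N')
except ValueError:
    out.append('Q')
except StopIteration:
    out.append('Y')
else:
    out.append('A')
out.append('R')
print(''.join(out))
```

Execution trace: 'M' (try body) → 'Y' (except StopIteration) → 'R' (after the try/except). Output: MYR

Answer: MYR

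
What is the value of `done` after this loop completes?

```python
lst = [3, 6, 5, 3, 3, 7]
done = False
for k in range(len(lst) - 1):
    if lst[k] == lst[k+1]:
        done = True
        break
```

Check consecutive duplicates in [3, 6, 5, 3, 3, 7]
`done` takes the values: False → True

Answer: True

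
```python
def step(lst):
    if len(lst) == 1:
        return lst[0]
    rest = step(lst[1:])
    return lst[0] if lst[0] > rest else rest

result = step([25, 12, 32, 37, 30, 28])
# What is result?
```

Recursive max over [25, 12, 32, 37, 30, 28] = 37

Answer: 37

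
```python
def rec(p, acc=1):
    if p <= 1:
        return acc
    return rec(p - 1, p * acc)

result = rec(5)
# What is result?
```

Accumulator trace (n, acc): (5, 1) -> (4, 5) -> (3, 20) -> (2, 60) -> (1, 120) -> return 120

Answer: 120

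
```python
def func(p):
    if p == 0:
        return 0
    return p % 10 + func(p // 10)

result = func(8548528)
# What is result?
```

Sum of digits of 8548528: 8 + 2 + 5 + 8 + 4 + 5 + 8 = 40

Answer: 40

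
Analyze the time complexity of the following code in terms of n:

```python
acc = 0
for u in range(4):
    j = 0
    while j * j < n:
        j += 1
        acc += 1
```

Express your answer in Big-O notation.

Each loop level contributes: 1 × √n. Multiplying the contributions gives O(√n).

Answer: O(√n)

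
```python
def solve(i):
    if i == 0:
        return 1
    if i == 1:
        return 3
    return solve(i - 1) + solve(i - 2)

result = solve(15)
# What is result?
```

Build up from base cases: solve(0)=1, solve(1)=3, solve(2)=4, solve(3)=7, solve(4)=11, solve(5)=18, solve(6)=29, ..., solve(15)=2207

Answer: 2207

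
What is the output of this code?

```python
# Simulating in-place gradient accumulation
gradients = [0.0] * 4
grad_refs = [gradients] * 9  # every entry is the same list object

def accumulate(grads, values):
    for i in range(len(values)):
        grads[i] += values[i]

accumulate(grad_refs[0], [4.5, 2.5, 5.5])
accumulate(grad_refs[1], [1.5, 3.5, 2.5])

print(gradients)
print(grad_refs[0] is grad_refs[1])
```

Key concept: gradient accumulation aliasing.
Step by step:
`gradients = [0.0] * 4` → gradients = [0.0, 0.0, 0.0, 0.0]
`grad_refs = [gradients] * 9` → grad_refs = [[0.0, 0.0, 0.0, 0.0], [0.0, 0.0, 0.0, 0.0], [0.0, 0.0, 0.0, 0.0], [0.0, 0.0, 0.0, 0.0], [0.0, 0.0, 0.0, 0.0], [0.0, 0.0, 0.0, 0.0], [0.0, 0.0, 0.0, 0.0], [0.0, 0.0, 0.0, 0.0], [0.0, 0.0, 0.0, 0.0]]
`accumulate(grad_refs[0], [4.5, 2.5, 5.5])` → gradients = [4.5, 2.5, 5.5, 0.0]; grad_refs = [[4.5, 2.5, 5.5, 0.0], [4.5, 2.5, 5.5, 0.0], [4.5, 2.5, 5.5, 0.0], [4.5, 2.5, 5.5, 0.0], [4.5, 2.5, 5.5, 0.0], [4.5, 2.5, 5.5, 0.0], [4.5, 2.5, 5.5, 0.0], [4.5, 2.5, 5.5, 0.0], [4.5, 2.5, 5.5, 0.0]]
`accumulate(grad_refs[1], [1.5, 3.5, 2.5])` → gradients = [6.0, 6.0, 8.0, 0.0]; grad_refs = [[6.0, 6.0, 8.0, 0.0], [6.0, 6.0, 8.0, 0.0], [6.0, 6.0, 8.0, 0.0], [6.0, 6.0, 8.0, 0.0], [6.0, 6.0, 8.0, 0.0], [6.0, 6.0, 8.0, 0.0], [6.0, 6.0, 8.0, 0.0], [6.0, 6.0, 8.0, 0.0], [6.0, 6.0, 8.0, 0.0]]
`print(gradients)` → prints [6.0, 6.0, 8.0, 0.0]
`print(grad_refs[0] is grad_refs[1])` → prints True

Answer:
[6.0, 6.0, 8.0, 0.0]
True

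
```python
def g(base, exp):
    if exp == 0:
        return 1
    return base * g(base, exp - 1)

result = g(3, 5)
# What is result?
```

g(3, 5) = 3 * 3 * 3 * 3 * 3 = 243

Answer: 243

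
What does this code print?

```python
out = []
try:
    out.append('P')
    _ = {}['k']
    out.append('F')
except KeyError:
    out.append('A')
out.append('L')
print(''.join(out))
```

Execution trace: 'P' (try body) → 'A' (except KeyError) → 'L' (after the try/except). Output: PAL

Answer: PAL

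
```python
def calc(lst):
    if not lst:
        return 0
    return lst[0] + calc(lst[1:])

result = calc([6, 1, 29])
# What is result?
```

6 + 1 + 29 + 0 = 36

Answer: 36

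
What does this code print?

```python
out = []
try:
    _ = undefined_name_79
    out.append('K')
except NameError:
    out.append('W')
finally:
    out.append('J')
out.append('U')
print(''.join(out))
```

Execution trace: 'W' (except NameError) → 'J' (finally) → 'U' (after the try/except). Output: WJU

Answer: WJU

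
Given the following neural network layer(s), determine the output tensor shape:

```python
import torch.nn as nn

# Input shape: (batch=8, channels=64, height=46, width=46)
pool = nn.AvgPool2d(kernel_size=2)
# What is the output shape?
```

Input: (8, 64, 46, 46) -> Output: (8, 64, 23, 23)

Answer: (8, 64, 23, 23)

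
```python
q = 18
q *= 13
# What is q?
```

Trace:
`q = 18` → q = 18
`q *= 13` → q = 234
So q = 234

Answer: 234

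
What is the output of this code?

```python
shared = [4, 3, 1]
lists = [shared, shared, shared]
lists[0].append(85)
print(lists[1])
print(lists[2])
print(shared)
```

Key concept: list of same reference.
Step by step:
`shared = [4, 3, 1]` → shared = [4, 3, 1]
`lists = [shared, shared, shared]` → lists = [[4, 3, 1], [4, 3, 1], [4, 3, 1]]
`lists[0].append(85)` → shared = [4, 3, 1, 85]; lists = [[4, 3, 1, 85], [4, 3, 1, 85], [4, 3, 1, 85]]
`print(lists[1])` → prints [4, 3, 1, 85]
`print(lists[2])` → prints [4, 3, 1, 85]
`print(shared)` → prints [4, 3, 1, 85]

Answer:
[4, 3, 1, 85]
[4, 3, 1, 85]
[4, 3, 1, 85]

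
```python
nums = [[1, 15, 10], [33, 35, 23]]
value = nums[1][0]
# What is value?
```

Trace:
`nums = [[1, 15, 10], [33, 35, 23]]` → nums = [[1, 15, 10], [33, 35, 23]]
`value = nums[1][0]` → value = 33
So value = 33

Answer: 33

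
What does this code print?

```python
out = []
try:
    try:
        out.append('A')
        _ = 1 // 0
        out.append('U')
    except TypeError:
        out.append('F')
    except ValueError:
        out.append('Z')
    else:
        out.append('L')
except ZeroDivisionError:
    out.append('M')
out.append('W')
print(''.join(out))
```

Execution trace: 'A' (try body) → 'M' (outer except ZeroDivisionError) → 'W' (after the try/except). Output: AMW

Answer: AMW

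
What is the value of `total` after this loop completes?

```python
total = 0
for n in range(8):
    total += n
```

Sum of 0 to 7 = 28
`total` takes the values: 0 → 1 → 3 → 6 → 10 → 15 → 21 → 28

Answer: 28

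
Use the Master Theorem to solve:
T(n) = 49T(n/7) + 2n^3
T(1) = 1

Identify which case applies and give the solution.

a=49, b=7, f(n)=2n^3. log_7(49) = 2. Since c=3 > 2 and the regularity condition holds (49(n/7)^3 = (49/7^3)n^3 with 49/7^3 < 1), Case 3 applies: T(n) = Θ(f(n)) = O(n^3).

Answer: O(n^3) - Case 3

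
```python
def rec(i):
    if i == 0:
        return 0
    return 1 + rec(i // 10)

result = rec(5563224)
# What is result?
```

Count of digits of 5563224: 7

Answer: 7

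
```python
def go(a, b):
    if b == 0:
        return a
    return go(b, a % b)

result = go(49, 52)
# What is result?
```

go(49, 52) -> go(52, 49) -> go(49, 3) -> go(3, 1) -> go(1, 0) -> 1

Answer: 1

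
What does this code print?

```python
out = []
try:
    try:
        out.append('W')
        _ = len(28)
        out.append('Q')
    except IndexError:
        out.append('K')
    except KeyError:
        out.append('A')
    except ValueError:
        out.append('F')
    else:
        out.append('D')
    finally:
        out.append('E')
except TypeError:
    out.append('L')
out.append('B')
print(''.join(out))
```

Execution trace: 'W' (try body) → 'E' (finally) → 'L' (outer except TypeError) → 'B' (after the try/except). Output: WELB

Answer: WELB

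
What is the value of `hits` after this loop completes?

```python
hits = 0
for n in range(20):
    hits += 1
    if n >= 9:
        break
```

Loop breaks when n reaches 9, hits is 10
`hits` takes the values: 0 → 1 → 2 → 3 → 4 → 5 → 6 → 7 → 8 → 9 → 10

Answer: 10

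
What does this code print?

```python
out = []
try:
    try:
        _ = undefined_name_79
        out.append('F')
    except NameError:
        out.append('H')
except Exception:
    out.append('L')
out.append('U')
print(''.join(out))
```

Execution trace: 'H' (inner except NameError) → 'U' (after the try/except). Output: HU

Answer: HU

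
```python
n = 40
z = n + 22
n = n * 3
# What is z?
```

Trace:
`n = 40` → n = 40
`z = n + 22` → z = 62
`n = n * 3` → n = 120
So z = 62

Answer: 62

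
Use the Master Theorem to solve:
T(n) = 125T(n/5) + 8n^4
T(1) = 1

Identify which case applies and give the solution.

a=125, b=5, f(n)=8n^4. log_5(125) = 3. Since c=4 > 3 and the regularity condition holds (125(n/5)^4 = (125/5^4)n^4 with 125/5^4 < 1), Case 3 applies: T(n) = Θ(f(n)) = O(n^4).

Answer: O(n^4) - Case 3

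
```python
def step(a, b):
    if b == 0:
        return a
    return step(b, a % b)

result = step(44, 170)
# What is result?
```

step(44, 170) -> step(170, 44) -> step(44, 38) -> step(38, 6) -> step(6, 2) -> step(2, 0) -> 2

Answer: 2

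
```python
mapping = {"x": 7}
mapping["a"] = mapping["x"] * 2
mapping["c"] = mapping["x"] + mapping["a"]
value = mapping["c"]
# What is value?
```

Trace:
`mapping = {"x": 7}` → mapping = {'x': 7}
`mapping["a"] = mapping["x"] * 2` → mapping = {'x': 7, 'a': 14}
`mapping["c"] = mapping["x"] + mapping["a"]` → mapping = {'x': 7, 'a': 14, 'c': 21}
`value = mapping["c"]` → value = 21
So value = 21

Answer: 21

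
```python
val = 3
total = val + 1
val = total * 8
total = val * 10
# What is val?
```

Trace:
`val = 3` → val = 3
`total = val + 1` → total = 4
`val = total * 8` → val = 32
`total = val * 10` → total = 320
So val = 32

Answer: 32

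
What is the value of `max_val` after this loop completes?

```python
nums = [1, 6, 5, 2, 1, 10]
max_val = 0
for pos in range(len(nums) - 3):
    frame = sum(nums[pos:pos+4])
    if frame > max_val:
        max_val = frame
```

Max sum of 4-element window in [1, 6, 5, 2, 1, 10]
`max_val` takes the values: 0 → 14 → 18

Answer: 18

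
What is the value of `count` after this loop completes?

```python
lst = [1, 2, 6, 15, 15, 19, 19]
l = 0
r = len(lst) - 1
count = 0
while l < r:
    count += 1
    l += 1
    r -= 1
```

Iterations until pointers meet (list length 7)
`count` takes the values: 0 → 1 → 2 → 3

Answer: 3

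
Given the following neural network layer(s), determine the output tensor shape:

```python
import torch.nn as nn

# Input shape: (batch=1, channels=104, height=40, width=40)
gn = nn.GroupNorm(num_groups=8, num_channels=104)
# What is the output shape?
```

Input: (1, 104, 40, 40) -> Output: (1, 104, 40, 40)

Answer: (1, 104, 40, 40)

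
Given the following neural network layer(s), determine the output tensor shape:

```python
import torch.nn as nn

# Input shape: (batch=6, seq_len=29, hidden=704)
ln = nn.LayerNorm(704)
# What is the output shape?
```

Input: (6, 29, 704) -> Output: (6, 29, 704)

Answer: (6, 29, 704)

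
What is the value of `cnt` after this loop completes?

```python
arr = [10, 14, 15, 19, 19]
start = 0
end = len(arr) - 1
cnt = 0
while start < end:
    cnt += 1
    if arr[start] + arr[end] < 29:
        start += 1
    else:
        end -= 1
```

Steps to find pair summing to 29
`cnt` takes the values: 0 → 1 → 2 → 3 → 4

Answer: 4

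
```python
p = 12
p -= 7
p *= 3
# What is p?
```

Trace:
`p = 12` → p = 12
`p -= 7` → p = 5
`p *= 3` → p = 15
So p = 15

Answer: 15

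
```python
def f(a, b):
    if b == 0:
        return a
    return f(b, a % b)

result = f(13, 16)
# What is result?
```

f(13, 16) -> f(16, 13) -> f(13, 3) -> f(3, 1) -> f(1, 0) -> 1

Answer: 1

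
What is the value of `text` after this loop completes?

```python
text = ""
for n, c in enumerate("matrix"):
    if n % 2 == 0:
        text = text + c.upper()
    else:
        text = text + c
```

Uppercase even positions in 'matrix'
`text` takes the values: "" → "M" → "Ma" → "MaT" → "MaTr" → "MaTrI" → "MaTrIx"

Answer: "MaTrIx"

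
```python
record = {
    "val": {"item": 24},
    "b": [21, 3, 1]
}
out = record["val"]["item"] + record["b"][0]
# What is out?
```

Trace:
`record = { ...` → record = {'val': {'item': 24}, 'b': [21, 3, 1]}
`out = record["val"]["item"] + record["b"][0]` → out = 45
So out = 45

Answer: 45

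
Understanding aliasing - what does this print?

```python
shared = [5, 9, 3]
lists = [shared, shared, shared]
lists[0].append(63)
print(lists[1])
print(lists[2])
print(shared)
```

Key concept: list of same reference.
Step by step:
`shared = [5, 9, 3]` → shared = [5, 9, 3]
`lists = [shared, shared, shared]` → lists = [[5, 9, 3], [5, 9, 3], [5, 9, 3]]
`lists[0].append(63)` → shared = [5, 9, 3, 63]; lists = [[5, 9, 3, 63], [5, 9, 3, 63], [5, 9, 3, 63]]
`print(lists[1])` → prints [5, 9, 3, 63]
`print(lists[2])` → prints [5, 9, 3, 63]
`print(shared)` → prints [5, 9, 3, 63]

Answer:
[5, 9, 3, 63]
[5, 9, 3, 63]
[5, 9, 3, 63]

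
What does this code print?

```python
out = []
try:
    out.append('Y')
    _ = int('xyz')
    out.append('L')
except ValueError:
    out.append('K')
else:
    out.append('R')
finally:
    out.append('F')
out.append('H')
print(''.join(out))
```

Execution trace: 'Y' (try body) → 'K' (except ValueError) → 'F' (finally) → 'H' (after the try/except). Output: YKFH

Answer: YKFH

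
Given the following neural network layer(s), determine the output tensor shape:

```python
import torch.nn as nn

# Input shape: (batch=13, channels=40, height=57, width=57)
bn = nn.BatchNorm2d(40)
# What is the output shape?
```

Input: (13, 40, 57, 57) -> Output: (13, 40, 57, 57)

Answer: (13, 40, 57, 57)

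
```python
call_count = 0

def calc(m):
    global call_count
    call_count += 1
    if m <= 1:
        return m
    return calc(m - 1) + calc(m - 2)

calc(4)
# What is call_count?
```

Calls(m) = 1 + Calls(m-1) + Calls(m-2); Calls(0)=Calls(1)=1. For m=4 this gives 9.

Answer: 9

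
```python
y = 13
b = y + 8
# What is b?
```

Trace:
`y = 13` → y = 13
`b = y + 8` → b = 21
So b = 21

Answer: 21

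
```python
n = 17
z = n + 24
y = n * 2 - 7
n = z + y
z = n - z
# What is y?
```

Trace:
`n = 17` → n = 17
`z = n + 24` → z = 41
`y = n * 2 - 7` → y = 27
`n = z + y` → n = 68
`z = n - z` → z = 27
So y = 27

Answer: 27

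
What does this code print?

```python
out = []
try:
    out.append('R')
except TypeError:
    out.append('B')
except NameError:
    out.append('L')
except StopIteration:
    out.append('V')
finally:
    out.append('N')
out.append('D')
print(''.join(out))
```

Execution trace: 'R' (try body, no exception) → 'N' (finally) → 'D' (after the try/except). Output: RND

Answer: RND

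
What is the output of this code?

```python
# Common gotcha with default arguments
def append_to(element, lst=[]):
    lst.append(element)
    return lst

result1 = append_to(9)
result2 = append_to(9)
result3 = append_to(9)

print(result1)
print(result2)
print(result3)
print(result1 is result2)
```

Key concept: mutable default argument gotcha.
Step by step:
`result1 = append_to(9)` → result1 = [9]
`result2 = append_to(9)` → result1 = [9, 9] (same object as result2); result2 = [9, 9] (same object as result1)
`result3 = append_to(9)` → result1 = [9, 9, 9] (same object as result2, result3); result2 = [9, 9, 9] (same object as result1, result3); result3 = [9, 9, 9] (same object as result1, result2)
`print(result1)` → prints [9, 9, 9]
`print(result2)` → prints [9, 9, 9]
`print(result3)` → prints [9, 9, 9]
`print(result1 is result2)` → prints True

Answer:
[9, 9, 9]
[9, 9, 9]
[9, 9, 9]
True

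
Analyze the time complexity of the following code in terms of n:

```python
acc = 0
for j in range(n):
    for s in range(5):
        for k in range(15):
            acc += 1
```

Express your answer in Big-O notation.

Each loop level contributes: n × 1 × 1. Multiplying the contributions gives O(n).

Answer: O(n)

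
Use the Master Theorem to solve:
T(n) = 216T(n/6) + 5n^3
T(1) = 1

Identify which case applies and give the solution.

a=216, b=6, f(n)=5n^3. log_6(216) = 3. Since c=3 = 3, Case 2 applies: T(n) = Θ(n^log_b(a) · log n) = O(n^3 log n).

Answer: O(n^3 log n) - Case 2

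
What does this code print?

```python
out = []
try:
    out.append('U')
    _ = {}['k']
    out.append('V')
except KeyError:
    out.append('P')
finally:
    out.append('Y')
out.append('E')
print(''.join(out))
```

Execution trace: 'U' (try body) → 'P' (except KeyError) → 'Y' (finally) → 'E' (after the try/except). Output: UPYE

Answer: UPYE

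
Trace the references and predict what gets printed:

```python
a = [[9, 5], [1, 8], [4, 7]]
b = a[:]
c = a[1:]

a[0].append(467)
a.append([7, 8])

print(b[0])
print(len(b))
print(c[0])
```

Key concept: slice with nested mutation.
Step by step:
`a = [[9, 5], [1, 8], [4, 7]]` → a = [[9, 5], [1, 8], [4, 7]]
`b = a[:]` → b = [[9, 5], [1, 8], [4, 7]]
`c = a[1:]` → c = [[1, 8], [4, 7]]
`a[0].append(467)` → a = [[9, 5, 467], [1, 8], [4, 7]]; b = [[9, 5, 467], [1, 8], [4, 7]]
`a.append([7, 8])` → a = [[9, 5, 467], [1, 8], [4, 7], [7, 8]]
`print(b[0])` → prints [9, 5, 467]
`print(len(b))` → prints 3
`print(c[0])` → prints [1, 8]

Answer:
[9, 5, 467]
3
[1, 8]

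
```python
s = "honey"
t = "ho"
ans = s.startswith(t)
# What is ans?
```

Trace:
`s = "honey"` → s = 'honey'
`t = "ho"` → t = 'ho'
`ans = s.startswith(t)` → ans = True
So ans = True

Answer: True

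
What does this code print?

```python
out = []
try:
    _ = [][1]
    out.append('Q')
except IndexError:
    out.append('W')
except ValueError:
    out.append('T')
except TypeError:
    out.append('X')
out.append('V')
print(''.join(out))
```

Execution trace: 'W' (except IndexError) → 'V' (after the try/except). Output: WV

Answer: WV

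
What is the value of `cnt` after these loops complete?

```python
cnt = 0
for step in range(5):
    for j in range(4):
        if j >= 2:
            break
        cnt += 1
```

Inner breaks at 2, outer runs 5 times
`cnt` takes the values: 0 → 1 → 2 → 3 → 4 → 5 → 6 → 7 → 8 → 9 → 10

Answer: 10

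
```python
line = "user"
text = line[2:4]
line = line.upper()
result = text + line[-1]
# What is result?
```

Trace:
`line = "user"` → line = 'user'
`text = line[2:4]` → text = 'er'
`line = line.upper()` → line = 'USER'
`result = text + line[-1]` → result = 'erR'
So result = 'erR'

Answer: 'erR'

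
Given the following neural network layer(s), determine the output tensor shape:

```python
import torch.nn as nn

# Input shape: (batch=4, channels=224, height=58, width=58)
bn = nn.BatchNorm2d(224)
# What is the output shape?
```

Input: (4, 224, 58, 58) -> Output: (4, 224, 58, 58)

Answer: (4, 224, 58, 58)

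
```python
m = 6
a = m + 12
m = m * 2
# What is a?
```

Trace:
`m = 6` → m = 6
`a = m + 12` → a = 18
`m = m * 2` → m = 12
So a = 18

Answer: 18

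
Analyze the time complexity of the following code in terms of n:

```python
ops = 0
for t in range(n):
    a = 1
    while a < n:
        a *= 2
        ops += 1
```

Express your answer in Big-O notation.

Each loop level contributes: n × log n. Multiplying the contributions gives O(n log n).

Answer: O(n log n)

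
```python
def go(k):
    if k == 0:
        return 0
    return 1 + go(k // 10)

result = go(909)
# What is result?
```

Count of digits of 909: 3

Answer: 3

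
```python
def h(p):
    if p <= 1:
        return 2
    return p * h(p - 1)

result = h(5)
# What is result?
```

h(5) = 5 * 4 * 3 * 2 * 2 = 240

Answer: 240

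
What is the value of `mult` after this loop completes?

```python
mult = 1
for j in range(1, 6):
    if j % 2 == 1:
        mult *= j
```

Product of odd numbers 1 to 5
`mult` takes the values: 1 → 3 → 15

Answer: 15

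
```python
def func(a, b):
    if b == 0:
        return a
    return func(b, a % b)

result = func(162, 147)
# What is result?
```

func(162, 147) -> func(147, 15) -> func(15, 12) -> func(12, 3) -> func(3, 0) -> 3

Answer: 3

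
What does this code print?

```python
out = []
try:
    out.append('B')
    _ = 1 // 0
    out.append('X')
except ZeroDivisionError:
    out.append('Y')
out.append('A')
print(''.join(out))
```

Execution trace: 'B' (try body) → 'Y' (except ZeroDivisionError) → 'A' (after the try/except). Output: BYA

Answer: BYA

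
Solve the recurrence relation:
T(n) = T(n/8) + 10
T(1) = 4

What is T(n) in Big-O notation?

Each step divides n by 8 and adds 10. After log_8(n) steps we reach T(1)=4. So T(n) = 10·log_8(n) + 4 = O(log n).

Answer: O(log n)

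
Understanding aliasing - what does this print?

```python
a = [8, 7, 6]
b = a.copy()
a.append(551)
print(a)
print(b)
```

Key concept: list.copy() creates independent copy.
Step by step:
`a = [8, 7, 6]` → a = [8, 7, 6]
`b = a.copy()` → b = [8, 7, 6]
`a.append(551)` → a = [8, 7, 6, 551]
`print(a)` → prints [8, 7, 6, 551]
`print(b)` → prints [8, 7, 6]

Answer:
[8, 7, 6, 551]
[8, 7, 6]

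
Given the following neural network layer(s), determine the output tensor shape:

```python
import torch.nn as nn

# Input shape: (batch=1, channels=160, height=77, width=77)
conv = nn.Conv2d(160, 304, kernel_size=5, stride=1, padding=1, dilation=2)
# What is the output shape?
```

Input: (1, 160, 77, 77) -> Output: (1, 304, 71, 71)

Answer: (1, 304, 71, 71)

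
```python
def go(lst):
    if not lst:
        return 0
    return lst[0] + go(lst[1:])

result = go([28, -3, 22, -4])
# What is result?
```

28 + (-3) + 22 + (-4) + 0 = 43

Answer: 43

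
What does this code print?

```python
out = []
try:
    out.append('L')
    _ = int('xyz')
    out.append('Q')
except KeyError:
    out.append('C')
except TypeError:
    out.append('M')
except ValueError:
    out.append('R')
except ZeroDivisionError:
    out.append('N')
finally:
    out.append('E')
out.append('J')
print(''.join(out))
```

Execution trace: 'L' (try body) → 'R' (except ValueError) → 'E' (finally) → 'J' (after the try/except). Output: LREJ

Answer: LREJ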